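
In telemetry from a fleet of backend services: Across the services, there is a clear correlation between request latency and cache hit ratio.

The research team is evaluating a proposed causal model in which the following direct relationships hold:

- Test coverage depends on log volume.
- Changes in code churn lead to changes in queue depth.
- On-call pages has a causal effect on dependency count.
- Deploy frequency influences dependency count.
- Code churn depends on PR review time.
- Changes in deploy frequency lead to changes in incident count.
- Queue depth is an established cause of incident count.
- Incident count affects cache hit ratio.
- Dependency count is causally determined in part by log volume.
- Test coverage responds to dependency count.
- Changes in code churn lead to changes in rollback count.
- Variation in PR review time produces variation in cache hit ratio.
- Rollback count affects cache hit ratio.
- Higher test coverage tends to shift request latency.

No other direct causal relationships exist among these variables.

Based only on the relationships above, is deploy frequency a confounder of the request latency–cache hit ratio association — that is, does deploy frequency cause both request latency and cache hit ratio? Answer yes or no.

Deploy frequency has a causal path to request latency (deploy frequency → dependency count → test coverage → request latency) and to cache hit ratio (deploy frequency → incident count → cache hit ratio), so it is a common cause of both — a confounder.

yes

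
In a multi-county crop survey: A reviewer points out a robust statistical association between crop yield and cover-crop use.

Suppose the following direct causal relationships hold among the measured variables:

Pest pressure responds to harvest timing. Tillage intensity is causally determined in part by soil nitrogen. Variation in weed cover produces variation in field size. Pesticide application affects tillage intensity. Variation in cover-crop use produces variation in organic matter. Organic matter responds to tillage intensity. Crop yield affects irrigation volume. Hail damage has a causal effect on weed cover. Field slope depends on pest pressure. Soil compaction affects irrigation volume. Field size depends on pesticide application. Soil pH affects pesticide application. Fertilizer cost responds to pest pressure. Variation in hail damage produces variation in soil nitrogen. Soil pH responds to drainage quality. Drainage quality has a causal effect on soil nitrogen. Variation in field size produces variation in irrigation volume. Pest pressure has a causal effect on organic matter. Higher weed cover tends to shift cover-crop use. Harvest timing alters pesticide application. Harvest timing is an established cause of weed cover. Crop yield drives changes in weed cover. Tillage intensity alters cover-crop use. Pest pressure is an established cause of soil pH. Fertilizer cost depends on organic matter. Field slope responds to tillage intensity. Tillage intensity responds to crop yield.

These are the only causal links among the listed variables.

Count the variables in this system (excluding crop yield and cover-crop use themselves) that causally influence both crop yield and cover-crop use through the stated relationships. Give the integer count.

0

No listed variable has a causal path to both crop yield and cover-crop use, so there are no common causes.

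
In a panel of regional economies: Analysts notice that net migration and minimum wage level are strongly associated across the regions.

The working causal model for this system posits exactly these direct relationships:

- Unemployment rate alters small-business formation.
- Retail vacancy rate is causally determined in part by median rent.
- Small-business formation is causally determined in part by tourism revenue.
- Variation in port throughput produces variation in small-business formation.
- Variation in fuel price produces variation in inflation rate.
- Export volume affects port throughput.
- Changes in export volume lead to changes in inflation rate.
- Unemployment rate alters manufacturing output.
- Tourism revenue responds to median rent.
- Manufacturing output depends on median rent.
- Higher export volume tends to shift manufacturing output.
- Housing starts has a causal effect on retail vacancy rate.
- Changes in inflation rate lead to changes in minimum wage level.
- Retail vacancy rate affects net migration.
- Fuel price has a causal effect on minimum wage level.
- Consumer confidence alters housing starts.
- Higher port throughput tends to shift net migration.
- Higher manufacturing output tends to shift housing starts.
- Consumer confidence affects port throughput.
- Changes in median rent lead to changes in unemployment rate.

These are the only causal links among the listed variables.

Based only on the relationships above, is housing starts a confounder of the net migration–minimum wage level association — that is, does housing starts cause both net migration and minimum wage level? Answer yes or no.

Housing starts has no stated causal path to minimum wage level. A confounder must cause both variables, so housing starts does not qualify.

no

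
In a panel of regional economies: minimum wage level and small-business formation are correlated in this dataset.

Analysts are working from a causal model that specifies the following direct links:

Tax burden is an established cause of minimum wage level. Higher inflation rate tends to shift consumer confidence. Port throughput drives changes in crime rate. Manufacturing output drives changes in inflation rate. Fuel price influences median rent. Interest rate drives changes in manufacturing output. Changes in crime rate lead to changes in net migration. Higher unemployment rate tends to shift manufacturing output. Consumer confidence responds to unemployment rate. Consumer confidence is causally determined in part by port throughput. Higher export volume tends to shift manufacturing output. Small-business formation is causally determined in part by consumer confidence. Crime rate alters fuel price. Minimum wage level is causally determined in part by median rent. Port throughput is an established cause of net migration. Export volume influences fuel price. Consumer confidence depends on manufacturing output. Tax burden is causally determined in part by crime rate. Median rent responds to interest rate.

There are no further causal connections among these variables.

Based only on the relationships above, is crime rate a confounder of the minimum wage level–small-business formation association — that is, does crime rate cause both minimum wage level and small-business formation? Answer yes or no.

no

Crime rate has no stated causal path to small-business formation. A confounder must cause both variables, so crime rate does not qualify.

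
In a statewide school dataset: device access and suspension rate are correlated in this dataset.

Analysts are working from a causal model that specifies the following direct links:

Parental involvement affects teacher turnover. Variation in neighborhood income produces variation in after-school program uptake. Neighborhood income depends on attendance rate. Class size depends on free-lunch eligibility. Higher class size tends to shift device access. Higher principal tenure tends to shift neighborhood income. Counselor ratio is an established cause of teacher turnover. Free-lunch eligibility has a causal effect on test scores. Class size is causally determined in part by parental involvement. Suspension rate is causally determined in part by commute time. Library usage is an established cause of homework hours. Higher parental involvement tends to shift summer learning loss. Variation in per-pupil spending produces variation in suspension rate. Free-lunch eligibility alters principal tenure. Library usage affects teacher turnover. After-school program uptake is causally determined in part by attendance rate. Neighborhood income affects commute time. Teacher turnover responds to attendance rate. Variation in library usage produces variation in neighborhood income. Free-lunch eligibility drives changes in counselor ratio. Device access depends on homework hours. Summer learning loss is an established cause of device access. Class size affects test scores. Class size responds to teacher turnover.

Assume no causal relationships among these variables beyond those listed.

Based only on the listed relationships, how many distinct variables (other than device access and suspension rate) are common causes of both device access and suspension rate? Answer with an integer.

3

The common causes are: attendance rate (to device access via attendance rate → teacher turnover → class size → device access; to suspension rate via attendance rate → neighborhood income → commute time → suspension rate); free-lunch eligibility (to device access via free-lunch eligibility → class size → device access; to suspension rate via free-lunch eligibility → principal tenure → neighborhood income → commute time → suspension rate); library usage (to device access via library usage → homework hours → device access; to suspension rate via library usage → neighborhood income → commute time → suspension rate).
Every other variable lacks a causal path to at least one of device access and suspension rate.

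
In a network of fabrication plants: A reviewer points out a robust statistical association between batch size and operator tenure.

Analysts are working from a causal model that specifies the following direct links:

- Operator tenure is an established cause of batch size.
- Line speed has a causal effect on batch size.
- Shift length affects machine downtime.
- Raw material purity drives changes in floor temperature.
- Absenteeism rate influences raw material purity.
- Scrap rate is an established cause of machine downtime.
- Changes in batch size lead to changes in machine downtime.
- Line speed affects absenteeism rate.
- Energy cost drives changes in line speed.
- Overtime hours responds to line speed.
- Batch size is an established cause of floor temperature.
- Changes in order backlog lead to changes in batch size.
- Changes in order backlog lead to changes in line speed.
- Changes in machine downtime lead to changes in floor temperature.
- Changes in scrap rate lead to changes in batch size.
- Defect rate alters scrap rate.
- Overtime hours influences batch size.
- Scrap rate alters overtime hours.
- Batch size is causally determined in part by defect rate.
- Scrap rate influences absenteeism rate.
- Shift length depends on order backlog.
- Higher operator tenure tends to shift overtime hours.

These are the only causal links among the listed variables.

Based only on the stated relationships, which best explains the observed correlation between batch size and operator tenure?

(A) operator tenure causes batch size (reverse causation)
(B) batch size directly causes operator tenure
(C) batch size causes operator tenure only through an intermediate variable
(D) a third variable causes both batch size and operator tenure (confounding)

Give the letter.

The stated link runs operator tenure → batch size; batch size has no causal path to operator tenure. No variable causes both, so confounding is ruled out. The correlation reflects reverse causation.

A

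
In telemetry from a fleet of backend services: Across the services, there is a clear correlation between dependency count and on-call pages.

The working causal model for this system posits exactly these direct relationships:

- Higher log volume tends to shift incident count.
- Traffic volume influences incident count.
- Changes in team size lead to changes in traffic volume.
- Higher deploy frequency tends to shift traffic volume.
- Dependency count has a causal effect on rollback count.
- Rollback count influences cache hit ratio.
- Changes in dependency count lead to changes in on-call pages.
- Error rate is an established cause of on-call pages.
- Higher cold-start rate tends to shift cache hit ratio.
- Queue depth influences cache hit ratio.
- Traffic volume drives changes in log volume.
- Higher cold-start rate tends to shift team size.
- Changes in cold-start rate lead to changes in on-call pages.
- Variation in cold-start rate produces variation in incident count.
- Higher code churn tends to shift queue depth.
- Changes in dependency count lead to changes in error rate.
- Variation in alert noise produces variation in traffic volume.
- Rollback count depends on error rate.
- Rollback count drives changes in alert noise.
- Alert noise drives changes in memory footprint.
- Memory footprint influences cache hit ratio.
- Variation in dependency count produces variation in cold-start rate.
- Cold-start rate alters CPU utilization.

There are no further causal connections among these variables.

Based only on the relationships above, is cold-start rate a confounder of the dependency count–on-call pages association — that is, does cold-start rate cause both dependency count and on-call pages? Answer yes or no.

Cold-start rate has no stated causal path to dependency count. A confounder must cause both variables, so cold-start rate does not qualify.

no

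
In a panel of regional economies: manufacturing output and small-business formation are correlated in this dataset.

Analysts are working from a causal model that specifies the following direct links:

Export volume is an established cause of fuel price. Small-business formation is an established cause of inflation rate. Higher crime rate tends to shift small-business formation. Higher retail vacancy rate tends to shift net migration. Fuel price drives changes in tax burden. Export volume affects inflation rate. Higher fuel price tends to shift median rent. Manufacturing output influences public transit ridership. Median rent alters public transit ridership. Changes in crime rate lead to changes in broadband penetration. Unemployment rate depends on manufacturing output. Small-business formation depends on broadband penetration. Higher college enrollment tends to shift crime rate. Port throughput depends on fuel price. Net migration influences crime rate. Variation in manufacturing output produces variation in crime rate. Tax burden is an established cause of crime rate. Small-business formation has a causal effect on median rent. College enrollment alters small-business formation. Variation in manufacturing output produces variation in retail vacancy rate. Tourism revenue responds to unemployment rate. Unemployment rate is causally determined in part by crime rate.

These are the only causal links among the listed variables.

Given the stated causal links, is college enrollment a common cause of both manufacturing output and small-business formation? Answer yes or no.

College enrollment has no stated causal path to manufacturing output. A confounder must cause both variables, so college enrollment does not qualify.

no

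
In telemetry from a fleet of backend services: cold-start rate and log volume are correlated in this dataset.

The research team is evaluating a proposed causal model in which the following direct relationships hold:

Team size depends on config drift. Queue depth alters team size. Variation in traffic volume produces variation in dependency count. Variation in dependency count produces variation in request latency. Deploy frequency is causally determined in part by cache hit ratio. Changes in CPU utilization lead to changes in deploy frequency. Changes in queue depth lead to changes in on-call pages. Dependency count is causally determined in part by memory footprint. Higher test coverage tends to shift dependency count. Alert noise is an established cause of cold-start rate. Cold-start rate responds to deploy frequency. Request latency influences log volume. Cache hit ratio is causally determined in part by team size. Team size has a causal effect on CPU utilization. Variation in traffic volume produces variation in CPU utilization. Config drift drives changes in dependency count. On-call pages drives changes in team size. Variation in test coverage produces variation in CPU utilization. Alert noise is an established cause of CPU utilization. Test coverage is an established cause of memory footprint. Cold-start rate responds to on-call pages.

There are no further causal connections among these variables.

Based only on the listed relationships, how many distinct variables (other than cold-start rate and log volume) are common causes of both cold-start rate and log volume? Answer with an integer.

3

The common causes are: config drift (to cold-start rate via config drift → team size → CPU utilization → deploy frequency → cold-start rate; to log volume via config drift → dependency count → request latency → log volume); test coverage (to cold-start rate via test coverage → CPU utilization → deploy frequency → cold-start rate; to log volume via test coverage → dependency count → request latency → log volume); traffic volume (to cold-start rate via traffic volume → CPU utilization → deploy frequency → cold-start rate; to log volume via traffic volume → dependency count → request latency → log volume).
Every other variable lacks a causal path to at least one of cold-start rate and log volume.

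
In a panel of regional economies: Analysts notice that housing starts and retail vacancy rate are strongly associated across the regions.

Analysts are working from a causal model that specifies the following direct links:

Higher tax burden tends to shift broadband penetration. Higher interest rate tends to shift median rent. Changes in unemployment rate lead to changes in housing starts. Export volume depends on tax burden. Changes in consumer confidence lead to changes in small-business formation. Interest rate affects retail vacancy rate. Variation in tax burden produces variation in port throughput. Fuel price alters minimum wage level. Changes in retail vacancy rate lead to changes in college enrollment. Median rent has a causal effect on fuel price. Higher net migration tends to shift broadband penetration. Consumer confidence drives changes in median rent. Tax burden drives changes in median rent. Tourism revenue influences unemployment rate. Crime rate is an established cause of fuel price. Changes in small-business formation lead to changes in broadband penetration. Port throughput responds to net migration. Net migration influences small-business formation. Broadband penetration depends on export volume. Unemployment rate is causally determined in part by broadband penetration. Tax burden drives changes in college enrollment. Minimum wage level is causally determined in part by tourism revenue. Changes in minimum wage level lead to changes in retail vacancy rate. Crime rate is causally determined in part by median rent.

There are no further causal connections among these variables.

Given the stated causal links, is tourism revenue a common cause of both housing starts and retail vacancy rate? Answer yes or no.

Tourism revenue has a causal path to housing starts (tourism revenue → unemployment rate → housing starts) and to retail vacancy rate (tourism revenue → minimum wage level → retail vacancy rate), so it is a common cause of both — a confounder.

yes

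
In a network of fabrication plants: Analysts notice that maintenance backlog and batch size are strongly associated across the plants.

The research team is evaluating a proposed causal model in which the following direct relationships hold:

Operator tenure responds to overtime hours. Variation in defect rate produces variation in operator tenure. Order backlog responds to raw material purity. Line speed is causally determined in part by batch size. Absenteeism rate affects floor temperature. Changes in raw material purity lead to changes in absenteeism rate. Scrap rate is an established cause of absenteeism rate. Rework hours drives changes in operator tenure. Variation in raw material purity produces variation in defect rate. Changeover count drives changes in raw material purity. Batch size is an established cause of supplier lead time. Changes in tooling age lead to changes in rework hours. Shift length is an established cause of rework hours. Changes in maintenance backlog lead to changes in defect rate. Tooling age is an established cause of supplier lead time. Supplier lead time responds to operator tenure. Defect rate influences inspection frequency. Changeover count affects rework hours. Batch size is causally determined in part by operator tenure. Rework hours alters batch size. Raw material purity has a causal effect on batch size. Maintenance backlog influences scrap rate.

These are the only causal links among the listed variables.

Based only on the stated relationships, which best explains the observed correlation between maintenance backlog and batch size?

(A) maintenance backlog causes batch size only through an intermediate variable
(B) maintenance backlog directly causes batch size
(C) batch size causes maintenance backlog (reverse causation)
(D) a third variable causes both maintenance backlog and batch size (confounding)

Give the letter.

A

Maintenance backlog reaches batch size through maintenance backlog → defect rate → operator tenure → batch size — an indirect causal chain with no direct maintenance backlog → batch size link. No variable causes both maintenance backlog and batch size, so confounding is ruled out; the effect is mediated.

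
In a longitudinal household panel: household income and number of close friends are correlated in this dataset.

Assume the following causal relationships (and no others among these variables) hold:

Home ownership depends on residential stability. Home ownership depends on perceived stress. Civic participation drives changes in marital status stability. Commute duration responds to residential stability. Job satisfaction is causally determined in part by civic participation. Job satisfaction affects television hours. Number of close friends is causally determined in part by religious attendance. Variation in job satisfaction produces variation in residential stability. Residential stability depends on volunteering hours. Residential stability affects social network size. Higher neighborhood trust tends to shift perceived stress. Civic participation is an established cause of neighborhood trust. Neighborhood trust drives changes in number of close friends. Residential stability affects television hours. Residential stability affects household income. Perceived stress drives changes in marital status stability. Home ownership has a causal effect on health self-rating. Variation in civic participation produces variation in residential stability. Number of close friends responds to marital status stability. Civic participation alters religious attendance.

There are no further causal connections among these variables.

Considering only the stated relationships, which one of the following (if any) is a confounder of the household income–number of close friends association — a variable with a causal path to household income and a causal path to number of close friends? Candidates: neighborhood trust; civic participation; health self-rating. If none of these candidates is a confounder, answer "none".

civic participation

Civic participation causes household income (civic participation → residential stability → household income) and also causes number of close friends (civic participation → marital status stability → number of close friends); it is a common cause of both.
Each of the other candidates lacks a causal path to at least one of household income and number of close friends, so they do not confound the relationship.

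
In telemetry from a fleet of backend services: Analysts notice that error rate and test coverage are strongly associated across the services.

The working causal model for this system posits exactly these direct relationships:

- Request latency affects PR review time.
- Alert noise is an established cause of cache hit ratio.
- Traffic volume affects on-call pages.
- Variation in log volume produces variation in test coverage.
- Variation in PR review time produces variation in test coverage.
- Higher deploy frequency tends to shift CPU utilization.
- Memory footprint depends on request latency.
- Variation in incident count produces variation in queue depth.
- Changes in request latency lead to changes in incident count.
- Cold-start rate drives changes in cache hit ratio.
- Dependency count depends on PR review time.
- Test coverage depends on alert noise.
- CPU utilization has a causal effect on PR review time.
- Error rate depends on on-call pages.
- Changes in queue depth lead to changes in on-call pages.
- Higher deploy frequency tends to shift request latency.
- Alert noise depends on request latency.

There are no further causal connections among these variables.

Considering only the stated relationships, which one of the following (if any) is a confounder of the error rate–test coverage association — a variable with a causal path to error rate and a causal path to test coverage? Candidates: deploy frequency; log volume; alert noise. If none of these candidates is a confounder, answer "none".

Deploy frequency causes error rate (deploy frequency → request latency → incident count → queue depth → on-call pages → error rate) and also causes test coverage (deploy frequency → CPU utilization → PR review time → test coverage); it is a common cause of both.
Each of the other candidates lacks a causal path to at least one of error rate and test coverage, so they do not confound the relationship.

deploy frequency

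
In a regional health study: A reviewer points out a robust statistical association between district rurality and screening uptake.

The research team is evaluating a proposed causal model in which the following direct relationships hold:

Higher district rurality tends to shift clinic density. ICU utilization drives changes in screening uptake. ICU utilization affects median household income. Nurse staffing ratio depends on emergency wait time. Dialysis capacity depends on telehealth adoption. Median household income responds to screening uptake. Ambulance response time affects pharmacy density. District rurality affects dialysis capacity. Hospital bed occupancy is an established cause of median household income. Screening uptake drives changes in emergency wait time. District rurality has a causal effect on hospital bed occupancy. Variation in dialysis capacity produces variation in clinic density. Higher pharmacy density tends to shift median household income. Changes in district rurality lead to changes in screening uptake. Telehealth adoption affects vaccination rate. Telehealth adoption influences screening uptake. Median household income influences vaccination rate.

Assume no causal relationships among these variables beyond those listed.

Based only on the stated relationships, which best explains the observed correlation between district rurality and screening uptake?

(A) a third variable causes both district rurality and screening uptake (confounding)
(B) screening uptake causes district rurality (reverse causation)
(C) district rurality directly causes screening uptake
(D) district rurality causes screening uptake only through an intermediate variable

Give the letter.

There is a stated direct causal link district rurality → screening uptake, and no variable causes both district rurality and screening uptake, so the correlation reflects direct causation.

C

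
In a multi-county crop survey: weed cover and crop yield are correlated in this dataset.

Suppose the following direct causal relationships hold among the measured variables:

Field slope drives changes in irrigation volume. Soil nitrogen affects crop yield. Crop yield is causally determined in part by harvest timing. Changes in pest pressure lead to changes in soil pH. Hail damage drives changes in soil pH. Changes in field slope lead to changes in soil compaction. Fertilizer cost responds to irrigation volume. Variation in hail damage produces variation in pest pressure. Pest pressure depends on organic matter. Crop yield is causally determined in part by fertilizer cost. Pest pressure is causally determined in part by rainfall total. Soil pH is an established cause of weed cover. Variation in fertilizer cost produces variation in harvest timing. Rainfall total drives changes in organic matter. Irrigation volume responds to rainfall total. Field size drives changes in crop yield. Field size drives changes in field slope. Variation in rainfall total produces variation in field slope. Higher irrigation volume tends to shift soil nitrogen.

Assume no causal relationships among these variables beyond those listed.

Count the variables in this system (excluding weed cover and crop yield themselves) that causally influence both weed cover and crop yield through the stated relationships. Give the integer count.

1

The common causes are: rainfall total (to weed cover via rainfall total → pest pressure → soil pH → weed cover; to crop yield via rainfall total → irrigation volume → fertilizer cost → crop yield).
Every other variable lacks a causal path to at least one of weed cover and crop yield.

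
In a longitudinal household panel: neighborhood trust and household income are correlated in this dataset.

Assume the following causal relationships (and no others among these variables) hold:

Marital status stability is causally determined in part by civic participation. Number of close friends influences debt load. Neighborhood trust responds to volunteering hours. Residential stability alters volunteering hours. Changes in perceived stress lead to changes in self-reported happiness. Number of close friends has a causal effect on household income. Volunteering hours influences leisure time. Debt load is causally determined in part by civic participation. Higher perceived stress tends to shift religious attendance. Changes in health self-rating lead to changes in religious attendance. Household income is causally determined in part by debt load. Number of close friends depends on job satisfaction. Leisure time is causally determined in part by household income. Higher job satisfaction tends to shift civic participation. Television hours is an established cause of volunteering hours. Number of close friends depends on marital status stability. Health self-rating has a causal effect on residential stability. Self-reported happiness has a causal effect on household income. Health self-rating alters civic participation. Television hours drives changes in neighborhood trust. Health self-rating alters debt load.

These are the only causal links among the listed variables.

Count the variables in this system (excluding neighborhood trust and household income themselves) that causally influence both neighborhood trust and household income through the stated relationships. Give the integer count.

1

The common causes are: health self-rating (to neighborhood trust via health self-rating → residential stability → volunteering hours → neighborhood trust; to household income via health self-rating → debt load → household income).
Every other variable lacks a causal path to at least one of neighborhood trust and household income.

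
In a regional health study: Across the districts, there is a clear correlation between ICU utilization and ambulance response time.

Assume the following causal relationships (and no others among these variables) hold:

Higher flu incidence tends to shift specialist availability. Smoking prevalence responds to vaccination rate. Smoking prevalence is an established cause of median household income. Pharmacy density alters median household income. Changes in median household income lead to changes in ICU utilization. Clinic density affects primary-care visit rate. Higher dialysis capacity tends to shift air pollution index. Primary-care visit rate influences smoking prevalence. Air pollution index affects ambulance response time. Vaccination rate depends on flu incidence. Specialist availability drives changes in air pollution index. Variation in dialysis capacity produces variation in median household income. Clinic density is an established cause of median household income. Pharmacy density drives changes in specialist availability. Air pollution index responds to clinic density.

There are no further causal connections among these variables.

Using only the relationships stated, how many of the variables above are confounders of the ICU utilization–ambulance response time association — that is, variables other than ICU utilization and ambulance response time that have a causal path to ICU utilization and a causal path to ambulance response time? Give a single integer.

The common causes are: clinic density (to ICU utilization via clinic density → median household income → ICU utilization; to ambulance response time via clinic density → air pollution index → ambulance response time); dialysis capacity (to ICU utilization via dialysis capacity → median household income → ICU utilization; to ambulance response time via dialysis capacity → air pollution index → ambulance response time); flu incidence (to ICU utilization via flu incidence → vaccination rate → smoking prevalence → median household income → ICU utilization; to ambulance response time via flu incidence → specialist availability → air pollution index → ambulance response time); pharmacy density (to ICU utilization via pharmacy density → median household income → ICU utilization; to ambulance response time via pharmacy density → specialist availability → air pollution index → ambulance response time).
Every other variable lacks a causal path to at least one of ICU utilization and ambulance response time.

4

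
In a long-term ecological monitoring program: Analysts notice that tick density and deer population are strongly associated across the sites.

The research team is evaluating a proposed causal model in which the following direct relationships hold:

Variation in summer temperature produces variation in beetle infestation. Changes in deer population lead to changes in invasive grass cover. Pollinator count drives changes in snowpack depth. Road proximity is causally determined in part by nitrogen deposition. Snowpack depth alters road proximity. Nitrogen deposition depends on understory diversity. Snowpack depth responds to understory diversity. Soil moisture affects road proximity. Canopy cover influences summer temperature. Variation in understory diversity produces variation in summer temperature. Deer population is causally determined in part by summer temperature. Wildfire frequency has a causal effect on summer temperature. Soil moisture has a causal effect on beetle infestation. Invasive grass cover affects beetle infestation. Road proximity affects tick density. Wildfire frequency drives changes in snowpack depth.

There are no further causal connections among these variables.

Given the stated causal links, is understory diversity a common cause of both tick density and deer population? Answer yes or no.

Understory diversity has a causal path to tick density (understory diversity → snowpack depth → road proximity → tick density) and to deer population (understory diversity → summer temperature → deer population), so it is a common cause of both — a confounder.

yes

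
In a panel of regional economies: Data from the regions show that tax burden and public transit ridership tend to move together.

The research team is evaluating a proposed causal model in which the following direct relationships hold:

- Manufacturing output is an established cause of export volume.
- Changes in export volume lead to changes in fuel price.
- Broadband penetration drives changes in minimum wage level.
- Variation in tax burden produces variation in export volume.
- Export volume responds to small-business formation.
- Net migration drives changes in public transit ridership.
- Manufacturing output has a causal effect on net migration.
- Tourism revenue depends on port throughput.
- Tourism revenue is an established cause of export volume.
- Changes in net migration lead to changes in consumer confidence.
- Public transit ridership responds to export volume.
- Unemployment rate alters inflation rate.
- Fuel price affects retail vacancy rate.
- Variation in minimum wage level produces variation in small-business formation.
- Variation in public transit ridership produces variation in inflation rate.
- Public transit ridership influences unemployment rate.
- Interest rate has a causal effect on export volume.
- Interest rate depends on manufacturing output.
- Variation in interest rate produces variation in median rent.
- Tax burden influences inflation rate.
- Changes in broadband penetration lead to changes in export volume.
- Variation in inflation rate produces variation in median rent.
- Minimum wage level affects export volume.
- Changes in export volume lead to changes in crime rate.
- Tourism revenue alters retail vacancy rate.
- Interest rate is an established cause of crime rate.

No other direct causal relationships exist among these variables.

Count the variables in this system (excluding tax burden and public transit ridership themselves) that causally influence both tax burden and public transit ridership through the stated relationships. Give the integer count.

0

No listed variable has a causal path to both tax burden and public transit ridership, so there are no common causes.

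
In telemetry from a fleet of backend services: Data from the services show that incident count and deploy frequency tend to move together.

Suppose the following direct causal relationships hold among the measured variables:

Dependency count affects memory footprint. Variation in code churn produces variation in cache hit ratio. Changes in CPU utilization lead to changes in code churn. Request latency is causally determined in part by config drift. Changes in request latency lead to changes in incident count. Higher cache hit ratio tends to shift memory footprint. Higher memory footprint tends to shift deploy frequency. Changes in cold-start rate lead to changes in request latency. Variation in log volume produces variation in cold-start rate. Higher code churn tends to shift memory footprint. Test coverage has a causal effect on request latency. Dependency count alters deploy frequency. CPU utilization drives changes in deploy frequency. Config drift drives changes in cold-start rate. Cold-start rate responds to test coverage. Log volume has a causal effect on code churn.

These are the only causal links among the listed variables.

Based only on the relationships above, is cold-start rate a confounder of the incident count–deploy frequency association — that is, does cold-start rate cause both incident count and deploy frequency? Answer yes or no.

no

Cold-start rate has no stated causal path to deploy frequency. A confounder must cause both variables, so cold-start rate does not qualify.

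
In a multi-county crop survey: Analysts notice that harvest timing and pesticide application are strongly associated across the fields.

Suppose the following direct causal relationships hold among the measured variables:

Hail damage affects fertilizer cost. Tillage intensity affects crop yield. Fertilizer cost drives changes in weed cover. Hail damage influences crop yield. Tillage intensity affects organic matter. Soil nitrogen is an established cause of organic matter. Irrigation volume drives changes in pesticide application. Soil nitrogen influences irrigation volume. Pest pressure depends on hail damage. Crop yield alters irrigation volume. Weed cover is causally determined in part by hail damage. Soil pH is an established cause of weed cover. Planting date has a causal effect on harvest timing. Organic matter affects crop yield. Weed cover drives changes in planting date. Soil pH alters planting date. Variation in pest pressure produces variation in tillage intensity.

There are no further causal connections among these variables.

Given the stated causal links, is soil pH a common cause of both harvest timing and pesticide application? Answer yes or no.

Soil pH has no stated causal path to pesticide application. A confounder must cause both variables, so soil pH does not qualify.

no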